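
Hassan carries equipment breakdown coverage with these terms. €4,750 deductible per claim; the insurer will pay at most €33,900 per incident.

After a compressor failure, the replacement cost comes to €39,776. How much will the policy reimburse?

Less the €4,750 deductible: €39,776 − €4,750 = €35,026.
Since €35,026 > €33,900, the payout is capped at €33,900.

€33,900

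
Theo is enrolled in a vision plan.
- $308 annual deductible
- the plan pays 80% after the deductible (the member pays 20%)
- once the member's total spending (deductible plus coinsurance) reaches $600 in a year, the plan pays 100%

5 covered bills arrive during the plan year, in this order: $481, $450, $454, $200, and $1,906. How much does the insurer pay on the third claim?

$363.20

Claim 1 ($481): $308 finishes the deductible; $173 goes to coinsurance; coinsurance $173 × 20% = $34.60. Member pays $342.60; OOP now $342.60. Insurer: $481 − $342.60 = $138.40.
Claim 2 ($450): deductible met; 20% of $450 = $90. Member owes $90 (running OOP $432.60). Plan pays $450 − $90 = $360.
Claim 3 ($454): deductible met; 20% of $454 = $90.80. Member owes $90.80 (running OOP $523.40). Insurer: $454 − $90.80 = $363.20.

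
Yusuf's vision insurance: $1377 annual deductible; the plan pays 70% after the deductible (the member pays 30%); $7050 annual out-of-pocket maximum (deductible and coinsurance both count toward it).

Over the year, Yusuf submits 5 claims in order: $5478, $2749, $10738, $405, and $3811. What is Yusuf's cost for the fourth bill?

#1 ($5478): $1377 to deductible, leaving $4101; coinsurance $4101 × 30% = $1230.30. Member owes $2607.30 (running OOP $2607.30).
#2 ($2749): deductible met; 30% of $2749 = $824.70. Member pays $824.70; OOP now $3432.
#3 ($10738): 30% coinsurance on $10738 = $3221.40. Member owes $3221.40 (running OOP $6653.40).
#4 ($405): 30% coinsurance on $405 = $121.50. Cost to member: $121.50. OOP to date $6774.90.

$121.50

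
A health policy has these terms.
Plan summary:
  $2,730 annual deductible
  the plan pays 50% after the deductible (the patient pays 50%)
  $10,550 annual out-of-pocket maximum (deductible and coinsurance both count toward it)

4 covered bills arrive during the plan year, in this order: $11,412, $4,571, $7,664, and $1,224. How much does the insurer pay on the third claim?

Claim 1 — $11,412: $2,730 finishes the deductible; $8,682 goes to coinsurance; 50% of $8,682 = $4,341. Cost to patient: $7,071. OOP to date $7,071. Plan pays $11,412 − $7,071 = $4,341.
Claim 2 — $4,571: deductible met; 50% of $4,571 = $2,285.50. Patient owes $2,285.50 (running OOP $9,356.50). Plan pays $4,571 − $2,285.50 = $2,285.50.
Claim 3 — $7,664: 50% coinsurance on $7,664 = $3,832. That would push OOP to $13,188.50, over the $10,550 cap, so patient pays $10,550 − $9,356.50 = $1,193.50. Plan pays $7,664 − $1,193.50 = $6,470.50.

$6,470.50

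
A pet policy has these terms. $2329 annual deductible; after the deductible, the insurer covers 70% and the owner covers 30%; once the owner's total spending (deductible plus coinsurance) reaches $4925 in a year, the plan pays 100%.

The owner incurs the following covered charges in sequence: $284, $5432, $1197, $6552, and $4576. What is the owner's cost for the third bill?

Claim 1 — $284: all of it applies to the deductible. Owner pays $284; OOP now $284.
Claim 2 — $5432: deductible takes $2045, $3387 remains; owner's 30% is $1016.10. Owner pays $3061.10; OOP now $3345.10.
Claim 3 — $1197: deductible met; 30% of $1197 = $359.10. Owner owes $359.10 (running OOP $3704.20).

$359.10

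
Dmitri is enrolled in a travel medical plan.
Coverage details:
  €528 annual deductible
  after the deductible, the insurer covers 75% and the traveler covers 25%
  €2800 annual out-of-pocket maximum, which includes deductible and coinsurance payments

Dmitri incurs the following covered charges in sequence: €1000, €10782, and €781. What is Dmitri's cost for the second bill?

€2154

Bill 1, €1000: €528 to deductible, leaving €472; 25% of €472 = €118. Traveler owes €646 (running OOP €646).
Bill 2, €10782: 25% coinsurance on €10782 = €2695.50. Adding that to €646 gives €3341.50, past the €2800 cap; traveler pays only €2800 − €646 = €2154.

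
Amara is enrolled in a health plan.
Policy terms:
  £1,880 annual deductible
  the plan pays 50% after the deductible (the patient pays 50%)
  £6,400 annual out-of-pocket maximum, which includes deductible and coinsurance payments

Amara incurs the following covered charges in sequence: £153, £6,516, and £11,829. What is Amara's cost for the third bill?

Claim 1 (£153): entire amount goes to the deductible. Patient owes £153 (running OOP £153).
Claim 2 (£6,516): deductible takes £1,727, £4,789 remains; coinsurance £4,789 × 50% = £2,394.50. Cost to patient: £4,121.50. OOP to date £4,274.50.
Claim 3 (£11,829): deductible met; 50% of £11,829 = £5,914.50. That would push OOP to £10,189, over the £6,400 cap, so patient pays £6,400 − £4,274.50 = £2,125.50.

£2,125.50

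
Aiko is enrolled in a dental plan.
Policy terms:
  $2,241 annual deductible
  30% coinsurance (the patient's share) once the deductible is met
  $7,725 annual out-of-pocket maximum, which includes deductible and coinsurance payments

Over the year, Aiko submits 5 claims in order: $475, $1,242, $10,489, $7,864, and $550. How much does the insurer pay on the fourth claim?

Bill 1, $475: fully absorbed by the deductible. Patient pays $475; OOP now $475. Plan pays $475 − $475 = $0.
Bill 2, $1,242: all of it applies to the deductible. Patient pays $1,242; OOP now $1,717. Plan pays $1,242 − $1,242 = $0.
Bill 3, $10,489: deductible takes $524, $9,965 remains; patient's 30% is $2,989.50. Patient owes $3,513.50 (running OOP $5,230.50). Insurer: $10,489 − $3,513.50 = $6,975.50.
Bill 4, $7,864: 30% coinsurance on $7,864 = $2,359.20. Patient pays $2,359.20; OOP now $7,589.70. Plan pays $7,864 − $2,359.20 = $5,504.80.

$5,504.80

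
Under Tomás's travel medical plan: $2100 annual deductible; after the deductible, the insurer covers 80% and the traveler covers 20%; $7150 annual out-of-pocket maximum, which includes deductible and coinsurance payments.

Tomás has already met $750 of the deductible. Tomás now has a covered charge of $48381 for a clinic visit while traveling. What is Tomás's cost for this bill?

Deductible still to meet: $2100 − $750 = $1350.
After the $1350 deductible portion, $48381 − $1350 = $47031 is subject to coinsurance.
Coinsurance: $47031 × 20% = $9406.20.
That puts the traveler's cost at $1350 + $9406.20 = $10756.20 before any cap.
Year-to-date out-of-pocket would reach $750 + $10756.20 = $11506.20, above the $7150 maximum, so the traveler pays only $7150 − $750 = $6400.

$6400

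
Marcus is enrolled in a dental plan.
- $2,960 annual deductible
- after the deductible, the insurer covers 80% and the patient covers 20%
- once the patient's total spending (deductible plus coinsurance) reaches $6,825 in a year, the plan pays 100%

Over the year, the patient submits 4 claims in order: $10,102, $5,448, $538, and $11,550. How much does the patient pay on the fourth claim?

$1,239.40

Claim 1 — $10,102: $2,960 to deductible, leaving $7,142; coinsurance $7,142 × 20% = $1,428.40. Patient pays $4,388.40; OOP now $4,388.40.
Claim 2 — $5,448: deductible met; 20% of $5,448 = $1,089.60. Patient owes $1,089.60 (running OOP $5,478).
Claim 3 — $538: deductible met; 20% of $538 = $107.60. Patient pays $107.60; OOP now $5,585.60.
Claim 4 — $11,550: deductible already satisfied, so patient's share is 20% × $11,550 = $2,310. That would push OOP to $7,895.60, over the $6,825 cap, so patient pays $6,825 − $5,585.60 = $1,239.40.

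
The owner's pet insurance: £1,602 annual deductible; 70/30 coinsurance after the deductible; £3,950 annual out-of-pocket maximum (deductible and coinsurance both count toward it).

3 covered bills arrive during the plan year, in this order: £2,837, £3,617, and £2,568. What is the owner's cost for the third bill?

£770.40

#1 (£2,837): £1,602 to deductible, leaving £1,235; owner's 30% is £370.50. Owner owes £1,972.50 (running OOP £1,972.50).
#2 (£3,617): deductible met; 30% of £3,617 = £1,085.10. Owner owes £1,085.10 (running OOP £3,057.60).
#3 (£2,568): deductible already satisfied, so owner's share is 30% × £2,568 = £770.40. Owner pays £770.40; OOP now £3,828.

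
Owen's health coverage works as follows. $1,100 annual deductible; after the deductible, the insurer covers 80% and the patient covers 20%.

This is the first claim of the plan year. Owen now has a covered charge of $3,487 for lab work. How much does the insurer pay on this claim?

$1,909.60

The full $1,100 deductible is still open; $1,100 of this bill applies to it.
The remaining $2,387 (= $3,487 − $1,100) moves to coinsurance.
Coinsurance: $2,387 × 20% = $477.40.
That puts the patient's cost at $1,100 + $477.40 = $1,577.40.
The plan picks up $3,487 − $1,577.40 = $1,909.60.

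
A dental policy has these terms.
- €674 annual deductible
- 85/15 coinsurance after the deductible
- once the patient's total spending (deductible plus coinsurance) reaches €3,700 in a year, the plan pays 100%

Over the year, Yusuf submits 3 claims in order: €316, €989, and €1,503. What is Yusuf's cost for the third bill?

€225.45

Claim 1 — €316: fully absorbed by the deductible. Cost to patient: €316. OOP to date €316.
Claim 2 — €989: €358 to deductible, leaving €631; coinsurance €631 × 15% = €94.65. Patient owes €452.65 (running OOP €768.65).
Claim 3 — €1,503: deductible already satisfied, so patient's share is 15% × €1,503 = €225.45. Cost to patient: €225.45. OOP to date €994.10.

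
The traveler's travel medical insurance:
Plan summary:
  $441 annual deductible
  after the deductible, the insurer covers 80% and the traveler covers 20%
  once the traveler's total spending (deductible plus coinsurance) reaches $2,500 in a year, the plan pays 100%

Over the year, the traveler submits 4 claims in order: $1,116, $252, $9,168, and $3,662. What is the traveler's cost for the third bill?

$1,833.60

Claim 1 ($1,116): deductible takes $441, $675 remains; 20% of $675 = $135. Traveler pays $576; OOP now $576.
Claim 2 ($252): 20% coinsurance on $252 = $50.40. Traveler owes $50.40 (running OOP $626.40).
Claim 3 ($9,168): 20% coinsurance on $9,168 = $1,833.60. Traveler pays $1,833.60; OOP now $2,460.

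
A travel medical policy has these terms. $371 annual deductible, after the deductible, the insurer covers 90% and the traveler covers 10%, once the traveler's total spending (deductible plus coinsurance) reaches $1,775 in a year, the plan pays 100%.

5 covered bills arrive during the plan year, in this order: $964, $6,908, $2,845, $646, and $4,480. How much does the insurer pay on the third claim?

Claim 1 ($964): $371 to deductible, leaving $593; 10% of $593 = $59.30. Traveler owes $430.30 (running OOP $430.30). Insurer: $964 − $430.30 = $533.70.
Claim 2 ($6,908): deductible met; 10% of $6,908 = $690.80. Traveler pays $690.80; OOP now $1,121.10. Insurer: $6,908 − $690.80 = $6,217.20.
Claim 3 ($2,845): deductible already satisfied, so traveler's share is 10% × $2,845 = $284.50. Traveler pays $284.50; OOP now $1,405.60. Plan pays $2,845 − $284.50 = $2,560.50.

$2,560.50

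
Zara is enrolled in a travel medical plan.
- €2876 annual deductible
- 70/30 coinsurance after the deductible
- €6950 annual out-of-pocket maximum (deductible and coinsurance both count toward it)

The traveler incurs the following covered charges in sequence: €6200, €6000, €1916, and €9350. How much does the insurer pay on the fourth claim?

Claim 1 — €6200: €2876 to deductible, leaving €3324; coinsurance €3324 × 30% = €997.20. Traveler owes €3873.20 (running OOP €3873.20). Insurer: €6200 − €3873.20 = €2326.80.
Claim 2 — €6000: deductible met; 30% of €6000 = €1800. Traveler pays €1800; OOP now €5673.20. Insurer: €6000 − €1800 = €4200.
Claim 3 — €1916: 30% coinsurance on €1916 = €574.80. Cost to traveler: €574.80. OOP to date €6248. Plan pays €1916 − €574.80 = €1341.20.
Claim 4 — €9350: deductible met; 30% of €9350 = €2805. That would push OOP to €9053, over the €6950 cap, so traveler pays €6950 − €6248 = €702. Insurer: €9350 − €702 = €8648.

€8648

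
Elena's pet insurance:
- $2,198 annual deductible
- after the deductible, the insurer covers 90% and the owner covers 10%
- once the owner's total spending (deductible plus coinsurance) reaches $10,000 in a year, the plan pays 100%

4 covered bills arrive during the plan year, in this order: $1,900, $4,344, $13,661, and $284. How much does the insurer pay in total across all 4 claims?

#1 ($1,900): entire amount goes to the deductible. Cost to owner: $1,900. OOP to date $1,900. Plan pays $1,900 − $1,900 = $0.
#2 ($4,344): $298 to deductible, leaving $4,046; 10% of $4,046 = $404.60. Owner pays $702.60; OOP now $2,602.60. Plan pays $4,344 − $702.60 = $3,641.40.
#3 ($13,661): deductible already satisfied, so owner's share is 10% × $13,661 = $1,366.10. Cost to owner: $1,366.10. OOP to date $3,968.70. Plan pays $13,661 − $1,366.10 = $12,294.90.
#4 ($284): deductible met; 10% of $284 = $28.40. Owner owes $28.40 (running OOP $3,997.10). Plan pays $284 − $28.40 = $255.60.
Insurer total: $0 + $3,641.40 + $12,294.90 + $255.60 = $16,191.90.

$16,191.90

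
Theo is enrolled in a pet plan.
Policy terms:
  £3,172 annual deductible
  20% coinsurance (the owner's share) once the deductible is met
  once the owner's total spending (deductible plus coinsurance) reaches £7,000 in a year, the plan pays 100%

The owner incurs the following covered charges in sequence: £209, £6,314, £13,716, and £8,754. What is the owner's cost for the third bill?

#1 (£209): entire amount goes to the deductible. Cost to owner: £209. OOP to date £209.
#2 (£6,314): £2,963 to deductible, leaving £3,351; owner's 20% is £670.20. Owner owes £3,633.20 (running OOP £3,842.20).
#3 (£13,716): deductible met; 20% of £13,716 = £2,743.20. Owner pays £2,743.20; OOP now £6,585.40.

£2,743.20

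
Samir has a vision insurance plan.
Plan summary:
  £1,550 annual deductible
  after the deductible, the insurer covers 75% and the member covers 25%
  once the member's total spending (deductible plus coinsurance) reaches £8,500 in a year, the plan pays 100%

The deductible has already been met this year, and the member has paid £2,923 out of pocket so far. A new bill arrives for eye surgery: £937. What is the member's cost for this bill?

With the deductible met, the entire £937 is subject to coinsurance.
25% of £937 = £234.25 falls to the member.
Total out-of-pocket so far would be £2,923 + £234.25 = £3,157.25, below the £8,500 cap — no reduction.

£234.25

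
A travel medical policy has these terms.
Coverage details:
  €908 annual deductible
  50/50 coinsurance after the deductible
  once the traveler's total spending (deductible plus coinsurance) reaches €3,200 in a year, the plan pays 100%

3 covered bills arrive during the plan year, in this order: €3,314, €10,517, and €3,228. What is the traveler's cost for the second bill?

€1,089

Claim 1 (€3,314): deductible takes €908, €2,406 remains; traveler's 50% is €1,203. Traveler pays €2,111; OOP now €2,111.
Claim 2 (€10,517): deductible already satisfied, so traveler's share is 50% × €10,517 = €5,258.50. OOP would hit €7,369.50 > €3,200, so the cap limits the traveler to €3,200 − €2,111 = €1,089.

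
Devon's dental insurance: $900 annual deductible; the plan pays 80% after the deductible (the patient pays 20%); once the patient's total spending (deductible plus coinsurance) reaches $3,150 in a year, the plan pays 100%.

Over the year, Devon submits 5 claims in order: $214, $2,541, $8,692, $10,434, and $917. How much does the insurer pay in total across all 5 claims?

$19,648

Bill 1, $214: entire amount goes to the deductible. Patient pays $214; OOP now $214. Insurer: $214 − $214 = $0.
Bill 2, $2,541: deductible takes $686, $1,855 remains; 20% of $1,855 = $371. Patient pays $1,057; OOP now $1,271. Plan pays $2,541 − $1,057 = $1,484.
Bill 3, $8,692: deductible met; 20% of $8,692 = $1,738.40. Cost to patient: $1,738.40. OOP to date $3,009.40. Insurer: $8,692 − $1,738.40 = $6,953.60.
Bill 4, $10,434: deductible met; 20% of $10,434 = $2,086.80. That would push OOP to $5,096.20, over the $3,150 cap, so patient pays $3,150 − $3,009.40 = $140.60. Plan pays $10,434 − $140.60 = $10,293.40.
Bill 5, $917: deductible met; 20% of $917 = $183.40. Adding that to $3,150 gives $3,333.40, past the $3,150 cap; patient pays only $3,150 − $3,150 = $0. Insurer: $917 − $0 = $917.
Insurer total: $0 + $1,484 + $6,953.60 + $10,293.40 + $917 = $19,648.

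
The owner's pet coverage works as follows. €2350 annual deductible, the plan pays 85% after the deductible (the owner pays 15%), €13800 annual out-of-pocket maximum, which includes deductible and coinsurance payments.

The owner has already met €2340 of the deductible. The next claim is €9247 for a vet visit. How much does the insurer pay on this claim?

€7851.45

Remaining deductible: €2350 − €2340 = €10.
That leaves €9247 − €10 = €9237 for coinsurance.
15% of €9237 = €1385.55 falls to the owner.
Owner responsibility before any cap: €10 + €1385.55 = €1395.55.
Cumulative spending €2340 + €1395.55 = €3735.55 stays under the €13800 maximum.
Insurer pays the balance: €9247 − €1395.55 = €7851.45.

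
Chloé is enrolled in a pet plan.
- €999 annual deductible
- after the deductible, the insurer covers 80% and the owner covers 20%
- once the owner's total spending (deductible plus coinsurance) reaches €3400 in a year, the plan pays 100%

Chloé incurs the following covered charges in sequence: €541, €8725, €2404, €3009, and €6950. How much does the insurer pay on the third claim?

Claim 1 — €541: fully absorbed by the deductible. Cost to owner: €541. OOP to date €541. Insurer: €541 − €541 = €0.
Claim 2 — €8725: deductible takes €458, €8267 remains; 20% of €8267 = €1653.40. Owner pays €2111.40; OOP now €2652.40. Insurer: €8725 − €2111.40 = €6613.60.
Claim 3 — €2404: deductible met; 20% of €2404 = €480.80. Cost to owner: €480.80. OOP to date €3133.20. Insurer: €2404 − €480.80 = €1923.20.

€1923.20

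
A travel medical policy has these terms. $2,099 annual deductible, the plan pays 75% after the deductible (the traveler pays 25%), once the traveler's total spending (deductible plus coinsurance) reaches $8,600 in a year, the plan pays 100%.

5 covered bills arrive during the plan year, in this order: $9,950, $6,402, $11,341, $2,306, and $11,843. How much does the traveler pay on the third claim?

$2,835.25

Claim 1 — $9,950: deductible takes $2,099, $7,851 remains; 25% of $7,851 = $1,962.75. Cost to traveler: $4,061.75. OOP to date $4,061.75.
Claim 2 — $6,402: 25% coinsurance on $6,402 = $1,600.50. Traveler pays $1,600.50; OOP now $5,662.25.
Claim 3 — $11,341: 25% coinsurance on $11,341 = $2,835.25. Traveler pays $2,835.25; OOP now $8,497.50.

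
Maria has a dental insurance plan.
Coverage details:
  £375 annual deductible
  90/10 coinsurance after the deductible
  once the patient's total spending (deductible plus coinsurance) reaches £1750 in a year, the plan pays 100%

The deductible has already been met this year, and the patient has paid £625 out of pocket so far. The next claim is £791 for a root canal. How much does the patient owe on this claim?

£79.10

The deductible is already satisfied, so the full bill goes to coinsurance.
10% of £791 = £79.10 falls to the patient.
Year-to-date out-of-pocket becomes £625 + £79.10 = £704.10, still under the £1750 maximum, so no cap applies.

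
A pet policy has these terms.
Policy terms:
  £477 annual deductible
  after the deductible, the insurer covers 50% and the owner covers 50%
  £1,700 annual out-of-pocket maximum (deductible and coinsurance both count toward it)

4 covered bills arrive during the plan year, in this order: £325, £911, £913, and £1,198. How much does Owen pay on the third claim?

Claim 1 (£325): entire amount goes to the deductible. Owner pays £325; OOP now £325.
Claim 2 (£911): £152 finishes the deductible; £759 goes to coinsurance; coinsurance £759 × 50% = £379.50. Owner pays £531.50; OOP now £856.50.
Claim 3 (£913): deductible met; 50% of £913 = £456.50. Owner owes £456.50 (running OOP £1,313).

£456.50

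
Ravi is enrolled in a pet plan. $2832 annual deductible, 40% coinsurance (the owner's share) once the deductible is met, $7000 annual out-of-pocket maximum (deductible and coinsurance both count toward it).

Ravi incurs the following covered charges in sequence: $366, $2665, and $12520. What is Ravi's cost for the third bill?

$4088.40

Claim 1 — $366: fully absorbed by the deductible. Owner pays $366; OOP now $366.
Claim 2 — $2665: $2466 finishes the deductible; $199 goes to coinsurance; coinsurance $199 × 40% = $79.60. Owner pays $2545.60; OOP now $2911.60.
Claim 3 — $12520: deductible already satisfied, so owner's share is 40% × $12520 = $5008. Adding that to $2911.60 gives $7919.60, past the $7000 cap; owner pays only $7000 − $2911.60 = $4088.40.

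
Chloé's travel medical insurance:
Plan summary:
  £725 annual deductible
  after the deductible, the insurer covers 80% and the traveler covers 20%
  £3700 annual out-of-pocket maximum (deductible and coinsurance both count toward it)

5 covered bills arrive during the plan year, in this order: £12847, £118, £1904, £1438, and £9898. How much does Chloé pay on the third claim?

£380.80

#1 (£12847): £725 to deductible, leaving £12122; traveler's 20% is £2424.40. Traveler pays £3149.40; OOP now £3149.40.
#2 (£118): deductible met; 20% of £118 = £23.60. Traveler pays £23.60; OOP now £3173.
#3 (£1904): 20% coinsurance on £1904 = £380.80. Traveler pays £380.80; OOP now £3553.80.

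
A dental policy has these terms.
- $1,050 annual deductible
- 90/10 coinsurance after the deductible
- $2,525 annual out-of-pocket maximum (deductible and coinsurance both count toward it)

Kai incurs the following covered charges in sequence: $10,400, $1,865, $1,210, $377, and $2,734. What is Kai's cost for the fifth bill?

Claim 1 — $10,400: $1,050 to deductible, leaving $9,350; patient's 10% is $935. Patient owes $1,985 (running OOP $1,985).
Claim 2 — $1,865: 10% coinsurance on $1,865 = $186.50. Patient owes $186.50 (running OOP $2,171.50).
Claim 3 — $1,210: 10% coinsurance on $1,210 = $121. Patient pays $121; OOP now $2,292.50.
Claim 4 — $377: 10% coinsurance on $377 = $37.70. Patient owes $37.70 (running OOP $2,330.20).
Claim 5 — $2,734: deductible already satisfied, so patient's share is 10% × $2,734 = $273.40. OOP would hit $2,603.60 > $2,525, so the cap limits the patient to $2,525 − $2,330.20 = $194.80.

$194.80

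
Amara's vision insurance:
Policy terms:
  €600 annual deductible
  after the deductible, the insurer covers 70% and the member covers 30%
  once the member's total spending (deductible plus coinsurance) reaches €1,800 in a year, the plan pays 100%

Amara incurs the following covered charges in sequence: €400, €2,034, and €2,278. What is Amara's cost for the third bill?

€649.80

Claim 1 (€400): fully absorbed by the deductible. Cost to member: €400. OOP to date €400.
Claim 2 (€2,034): €200 finishes the deductible; €1,834 goes to coinsurance; 30% of €1,834 = €550.20. Member pays €750.20; OOP now €1,150.20.
Claim 3 (€2,278): 30% coinsurance on €2,278 = €683.40. Adding that to €1,150.20 gives €1,833.60, past the €1,800 cap; member pays only €1,800 − €1,150.20 = €649.80.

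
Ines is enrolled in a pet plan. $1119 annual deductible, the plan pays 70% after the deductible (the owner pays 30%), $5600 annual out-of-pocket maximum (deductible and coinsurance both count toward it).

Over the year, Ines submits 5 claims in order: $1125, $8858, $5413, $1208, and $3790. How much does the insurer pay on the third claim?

Claim 1 ($1125): deductible takes $1119, $6 remains; coinsurance $6 × 30% = $1.80. Owner pays $1120.80; OOP now $1120.80. Plan pays $1125 − $1120.80 = $4.20.
Claim 2 ($8858): deductible already satisfied, so owner's share is 30% × $8858 = $2657.40. Owner owes $2657.40 (running OOP $3778.20). Insurer: $8858 − $2657.40 = $6200.60.
Claim 3 ($5413): deductible already satisfied, so owner's share is 30% × $5413 = $1623.90. Owner owes $1623.90 (running OOP $5402.10). Insurer: $5413 − $1623.90 = $3789.10.

$3789.10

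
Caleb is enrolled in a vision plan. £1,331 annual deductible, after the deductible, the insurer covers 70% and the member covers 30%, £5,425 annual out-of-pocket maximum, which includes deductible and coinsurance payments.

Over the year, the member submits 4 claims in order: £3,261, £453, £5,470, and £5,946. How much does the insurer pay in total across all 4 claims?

£9,705

Claim 1 — £3,261: £1,331 to deductible, leaving £1,930; coinsurance £1,930 × 30% = £579. Cost to member: £1,910. OOP to date £1,910. Insurer: £3,261 − £1,910 = £1,351.
Claim 2 — £453: deductible already satisfied, so member's share is 30% × £453 = £135.90. Member pays £135.90; OOP now £2,045.90. Insurer: £453 − £135.90 = £317.10.
Claim 3 — £5,470: 30% coinsurance on £5,470 = £1,641. Member pays £1,641; OOP now £3,686.90. Plan pays £5,470 − £1,641 = £3,829.
Claim 4 — £5,946: 30% coinsurance on £5,946 = £1,783.80. OOP would hit £5,470.70 > £5,425, so the cap limits the member to £5,425 − £3,686.90 = £1,738.10. Plan pays £5,946 − £1,738.10 = £4,207.90.
Insurer total = bills − member's total = £15,130 − £5,425 = £9,705.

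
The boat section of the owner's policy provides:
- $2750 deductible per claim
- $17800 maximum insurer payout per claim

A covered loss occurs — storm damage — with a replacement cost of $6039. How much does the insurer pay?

Subtract the deductible: $6039 − $2750 = $3289.
That's under the $17800 cap, so the insurer reimburses the full $3289.

$3289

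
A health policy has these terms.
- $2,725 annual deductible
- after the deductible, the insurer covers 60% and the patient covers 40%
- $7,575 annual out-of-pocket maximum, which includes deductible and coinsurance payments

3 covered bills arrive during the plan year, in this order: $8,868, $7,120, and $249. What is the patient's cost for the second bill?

#1 ($8,868): deductible takes $2,725, $6,143 remains; patient's 40% is $2,457.20. Patient owes $5,182.20 (running OOP $5,182.20).
#2 ($7,120): deductible already satisfied, so patient's share is 40% × $7,120 = $2,848. OOP would hit $8,030.20 > $7,575, so the cap limits the patient to $7,575 − $5,182.20 = $2,392.80.

$2,392.80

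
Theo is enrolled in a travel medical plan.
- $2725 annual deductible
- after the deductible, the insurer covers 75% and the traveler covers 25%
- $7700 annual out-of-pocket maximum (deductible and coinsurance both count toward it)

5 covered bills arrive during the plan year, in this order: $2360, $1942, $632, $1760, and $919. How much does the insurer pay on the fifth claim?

$689.25

#1 ($2360): fully absorbed by the deductible. Traveler pays $2360; OOP now $2360. Insurer: $2360 − $2360 = $0.
#2 ($1942): $365 to deductible, leaving $1577; traveler's 25% is $394.25. Traveler owes $759.25 (running OOP $3119.25). Plan pays $1942 − $759.25 = $1182.75.
#3 ($632): deductible already satisfied, so traveler's share is 25% × $632 = $158. Cost to traveler: $158. OOP to date $3277.25. Plan pays $632 − $158 = $474.
#4 ($1760): deductible met; 25% of $1760 = $440. Cost to traveler: $440. OOP to date $3717.25. Insurer: $1760 − $440 = $1320.
#5 ($919): 25% coinsurance on $919 = $229.75. Traveler owes $229.75 (running OOP $3947). Insurer: $919 − $229.75 = $689.25.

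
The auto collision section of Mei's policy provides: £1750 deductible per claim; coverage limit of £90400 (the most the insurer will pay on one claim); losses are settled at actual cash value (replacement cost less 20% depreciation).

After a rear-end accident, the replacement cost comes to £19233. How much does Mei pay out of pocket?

Actual cash value after 20% depreciation: £19233 × 80% = £15386.40.
Less the £1750 deductible: £15386.40 − £1750 = £13636.40.
£13636.40 is within the £90400 limit, so the insurer pays £13636.40.
The driver bears the rest of the original loss: £19233 − £13636.40 = £5596.60.

£5596.60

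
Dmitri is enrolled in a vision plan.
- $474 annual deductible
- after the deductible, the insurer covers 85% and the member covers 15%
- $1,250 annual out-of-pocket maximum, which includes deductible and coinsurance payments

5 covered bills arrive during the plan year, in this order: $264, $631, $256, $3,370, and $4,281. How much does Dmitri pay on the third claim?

Bill 1, $264: entire amount goes to the deductible. Cost to member: $264. OOP to date $264.
Bill 2, $631: $210 to deductible, leaving $421; 15% of $421 = $63.15. Member pays $273.15; OOP now $537.15.
Bill 3, $256: deductible met; 15% of $256 = $38.40. Member owes $38.40 (running OOP $575.55).

$38.40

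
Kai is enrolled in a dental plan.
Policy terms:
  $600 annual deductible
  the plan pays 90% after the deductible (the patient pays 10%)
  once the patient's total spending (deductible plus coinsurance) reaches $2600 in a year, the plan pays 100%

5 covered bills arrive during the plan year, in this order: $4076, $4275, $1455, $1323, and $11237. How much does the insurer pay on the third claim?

$1309.50

Bill 1, $4076: $600 finishes the deductible; $3476 goes to coinsurance; 10% of $3476 = $347.60. Patient owes $947.60 (running OOP $947.60). Insurer: $4076 − $947.60 = $3128.40.
Bill 2, $4275: deductible already satisfied, so patient's share is 10% × $4275 = $427.50. Patient owes $427.50 (running OOP $1375.10). Insurer: $4275 − $427.50 = $3847.50.
Bill 3, $1455: deductible already satisfied, so patient's share is 10% × $1455 = $145.50. Patient pays $145.50; OOP now $1520.60. Plan pays $1455 − $145.50 = $1309.50.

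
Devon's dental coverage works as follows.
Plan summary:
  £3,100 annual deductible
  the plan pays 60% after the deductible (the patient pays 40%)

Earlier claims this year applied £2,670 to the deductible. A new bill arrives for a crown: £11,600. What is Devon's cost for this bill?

£4,898

Deductible still to meet: £3,100 − £2,670 = £430.
The remaining £11,170 (= £11,600 − £430) moves to coinsurance.
Patient's 40% share of £11,170 is £4,468.
That puts the patient's cost at £430 + £4,468 = £4,898.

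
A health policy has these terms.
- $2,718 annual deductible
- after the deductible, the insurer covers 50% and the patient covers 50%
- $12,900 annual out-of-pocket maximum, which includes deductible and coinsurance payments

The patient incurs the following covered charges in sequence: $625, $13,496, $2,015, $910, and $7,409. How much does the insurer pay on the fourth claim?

$455

Claim 1 ($625): all of it applies to the deductible. Patient owes $625 (running OOP $625). Insurer: $625 − $625 = $0.
Claim 2 ($13,496): $2,093 finishes the deductible; $11,403 goes to coinsurance; patient's 50% is $5,701.50. Patient owes $7,794.50 (running OOP $8,419.50). Plan pays $13,496 − $7,794.50 = $5,701.50.
Claim 3 ($2,015): deductible met; 50% of $2,015 = $1,007.50. Patient owes $1,007.50 (running OOP $9,427). Plan pays $2,015 − $1,007.50 = $1,007.50.
Claim 4 ($910): deductible met; 50% of $910 = $455. Cost to patient: $455. OOP to date $9,882. Insurer: $910 − $455 = $455.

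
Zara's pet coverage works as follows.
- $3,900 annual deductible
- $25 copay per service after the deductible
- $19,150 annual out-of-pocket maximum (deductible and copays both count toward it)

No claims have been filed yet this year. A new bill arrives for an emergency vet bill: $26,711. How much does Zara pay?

Nothing has been paid toward the $3,900 deductible, so the first $3,900 of this charge is applied there.
That leaves $26,711 − $3,900 = $22,811 for the copay.
Copay on this service: $25.
That puts the owner's cost at $3,900 + $25 = $3,925 before any cap.
Year-to-date out-of-pocket becomes $0 + $3,925 = $3,925, still under the $19,150 maximum, so no cap applies.

$3,925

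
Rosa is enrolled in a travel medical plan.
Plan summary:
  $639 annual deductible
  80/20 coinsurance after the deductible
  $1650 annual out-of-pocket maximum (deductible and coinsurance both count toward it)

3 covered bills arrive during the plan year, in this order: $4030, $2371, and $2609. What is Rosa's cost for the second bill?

$332.80

Claim 1 — $4030: deductible takes $639, $3391 remains; coinsurance $3391 × 20% = $678.20. Traveler owes $1317.20 (running OOP $1317.20).
Claim 2 — $2371: 20% coinsurance on $2371 = $474.20. Adding that to $1317.20 gives $1791.40, past the $1650 cap; traveler pays only $1650 − $1317.20 = $332.80.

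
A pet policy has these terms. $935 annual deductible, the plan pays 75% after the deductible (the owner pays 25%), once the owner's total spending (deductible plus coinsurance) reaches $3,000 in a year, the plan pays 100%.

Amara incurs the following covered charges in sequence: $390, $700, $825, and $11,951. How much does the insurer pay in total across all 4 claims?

$10,866

Claim 1 ($390): entire amount goes to the deductible. Owner pays $390; OOP now $390. Insurer: $390 − $390 = $0.
Claim 2 ($700): $545 to deductible, leaving $155; 25% of $155 = $38.75. Owner owes $583.75 (running OOP $973.75). Plan pays $700 − $583.75 = $116.25.
Claim 3 ($825): deductible met; 25% of $825 = $206.25. Owner owes $206.25 (running OOP $1,180). Insurer: $825 − $206.25 = $618.75.
Claim 4 ($11,951): 25% coinsurance on $11,951 = $2,987.75. That would push OOP to $4,167.75, over the $3,000 cap, so owner pays $3,000 − $1,180 = $1,820. Plan pays $11,951 − $1,820 = $10,131.
Insurer total: $0 + $116.25 + $618.75 + $10,131 = $10,866.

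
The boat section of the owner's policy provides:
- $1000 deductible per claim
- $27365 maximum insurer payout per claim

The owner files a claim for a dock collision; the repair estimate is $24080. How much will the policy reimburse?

$23080

Subtract the deductible: $24080 − $1000 = $23080.
$23080 ≤ $27365, so the limit doesn't bind; insurer pays $23080.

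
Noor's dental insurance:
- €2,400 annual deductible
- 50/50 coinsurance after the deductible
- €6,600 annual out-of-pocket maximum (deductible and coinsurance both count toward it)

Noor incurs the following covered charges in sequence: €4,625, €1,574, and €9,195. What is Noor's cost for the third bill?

Claim 1 (€4,625): €2,400 to deductible, leaving €2,225; patient's 50% is €1,112.50. Patient pays €3,512.50; OOP now €3,512.50.
Claim 2 (€1,574): deductible met; 50% of €1,574 = €787. Patient pays €787; OOP now €4,299.50.
Claim 3 (€9,195): deductible met; 50% of €9,195 = €4,597.50. Adding that to €4,299.50 gives €8,897, past the €6,600 cap; patient pays only €6,600 − €4,299.50 = €2,300.50.

€2,300.50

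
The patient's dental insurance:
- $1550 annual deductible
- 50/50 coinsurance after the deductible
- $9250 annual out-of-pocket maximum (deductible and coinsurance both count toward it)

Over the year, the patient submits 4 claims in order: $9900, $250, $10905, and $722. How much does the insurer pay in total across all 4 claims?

$12527

Bill 1, $9900: $1550 to deductible, leaving $8350; 50% of $8350 = $4175. Patient pays $5725; OOP now $5725. Plan pays $9900 − $5725 = $4175.
Bill 2, $250: deductible met; 50% of $250 = $125. Patient owes $125 (running OOP $5850). Insurer: $250 − $125 = $125.
Bill 3, $10905: deductible already satisfied, so patient's share is 50% × $10905 = $5452.50. Adding that to $5850 gives $11302.50, past the $9250 cap; patient pays only $9250 − $5850 = $3400. Plan pays $10905 − $3400 = $7505.
Bill 4, $722: deductible already satisfied, so patient's share is 50% × $722 = $361. OOP would hit $9611 > $9250, so the cap limits the patient to $9250 − $9250 = $0. Insurer: $722 − $0 = $722.
Insurer total: $4175 + $125 + $7505 + $722 = $12527.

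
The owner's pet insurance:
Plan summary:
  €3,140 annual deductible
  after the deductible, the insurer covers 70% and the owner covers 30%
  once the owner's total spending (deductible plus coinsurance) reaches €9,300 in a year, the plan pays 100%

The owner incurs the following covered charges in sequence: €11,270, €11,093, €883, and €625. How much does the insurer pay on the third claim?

€618.10

Claim 1 — €11,270: €3,140 to deductible, leaving €8,130; 30% of €8,130 = €2,439. Cost to owner: €5,579. OOP to date €5,579. Insurer: €11,270 − €5,579 = €5,691.
Claim 2 — €11,093: deductible met; 30% of €11,093 = €3,327.90. Owner owes €3,327.90 (running OOP €8,906.90). Plan pays €11,093 − €3,327.90 = €7,765.10.
Claim 3 — €883: deductible met; 30% of €883 = €264.90. Cost to owner: €264.90. OOP to date €9,171.80. Plan pays €883 − €264.90 = €618.10.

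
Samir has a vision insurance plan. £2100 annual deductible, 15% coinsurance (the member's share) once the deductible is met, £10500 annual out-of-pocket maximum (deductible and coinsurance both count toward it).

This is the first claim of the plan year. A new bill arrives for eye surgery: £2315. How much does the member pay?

£2132.25

The full £2100 deductible is still open; £2100 of this bill applies to it.
After the £2100 deductible portion, £2315 − £2100 = £215 is subject to coinsurance.
Coinsurance: £215 × 15% = £32.25.
Member responsibility before any cap: £2100 + £32.25 = £2132.25.
Cumulative spending £0 + £2132.25 = £2132.25 stays under the £10500 maximum.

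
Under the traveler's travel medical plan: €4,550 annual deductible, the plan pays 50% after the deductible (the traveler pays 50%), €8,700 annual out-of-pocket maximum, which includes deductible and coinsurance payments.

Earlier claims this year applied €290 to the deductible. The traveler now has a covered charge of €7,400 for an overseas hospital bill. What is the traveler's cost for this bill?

€5,830

€290 of the €4,550 deductible is already met, leaving €4,260.
That leaves €7,400 − €4,260 = €3,140 for coinsurance.
Coinsurance: €3,140 × 50% = €1,570.
So the traveler owes €4,260 + €1,570 = €5,830 before any cap.
Cumulative spending €290 + €5,830 = €6,120 stays under the €8,700 maximum.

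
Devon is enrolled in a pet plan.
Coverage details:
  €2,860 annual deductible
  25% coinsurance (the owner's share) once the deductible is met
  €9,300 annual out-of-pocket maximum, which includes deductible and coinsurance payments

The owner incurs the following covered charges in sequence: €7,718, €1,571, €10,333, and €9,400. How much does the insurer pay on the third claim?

Bill 1, €7,718: deductible takes €2,860, €4,858 remains; 25% of €4,858 = €1,214.50. Owner pays €4,074.50; OOP now €4,074.50. Plan pays €7,718 − €4,074.50 = €3,643.50.
Bill 2, €1,571: 25% coinsurance on €1,571 = €392.75. Owner owes €392.75 (running OOP €4,467.25). Insurer: €1,571 − €392.75 = €1,178.25.
Bill 3, €10,333: 25% coinsurance on €10,333 = €2,583.25. Owner pays €2,583.25; OOP now €7,050.50. Plan pays €10,333 − €2,583.25 = €7,749.75.

€7,749.75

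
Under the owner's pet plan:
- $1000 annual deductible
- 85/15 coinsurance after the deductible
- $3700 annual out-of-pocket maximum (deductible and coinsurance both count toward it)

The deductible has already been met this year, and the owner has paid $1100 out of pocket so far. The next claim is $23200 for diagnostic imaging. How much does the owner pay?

$2600

With the deductible met, the entire $23200 is subject to coinsurance.
Coinsurance: $23200 × 15% = $3480.
Year-to-date out-of-pocket would reach $1100 + $3480 = $4580, above the $3700 maximum, so the owner pays only $3700 − $1100 = $2600.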